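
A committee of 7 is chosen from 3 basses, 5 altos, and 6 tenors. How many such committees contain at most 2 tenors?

Split by how many tenors are chosen (0 through 2).
Sum: C(6,0)·C(8,7) + C(6,1)·C(8,6) + C(6,2)·C(8,5) = 8 + 168 + 840 = 1016.

1016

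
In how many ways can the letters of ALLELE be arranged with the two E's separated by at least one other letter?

40

Total arrangements of ALLELE: 6!/(3!·2!) = 60.
If the two E's are adjacent, glue them into one block, leaving 5 items to arrange: (5)!/(3!) = 20 ways.
Hence 60 − 20 = 40.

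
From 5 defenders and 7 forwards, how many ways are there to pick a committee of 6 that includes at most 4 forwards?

Split by how many forwards are chosen (0 through 4).
Sum: C(7,0)·C(5,6) + C(7,1)·C(5,5) + C(7,2)·C(5,4) + C(7,3)·C(5,3) + C(7,4)·C(5,2) = 0 + 7 + 105 + 350 + 350 = 812.

812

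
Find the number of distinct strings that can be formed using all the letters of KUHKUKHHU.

1680

KUHKUKHHU has 9 letters with H appearing 3 times, K appearing 3 times, and U appearing 3 times.
The number of distinct arrangements is 9!/(3!·3!·3!) = 362880/216 = 1680.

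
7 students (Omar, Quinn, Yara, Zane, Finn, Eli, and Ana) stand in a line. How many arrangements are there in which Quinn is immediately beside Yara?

1440

Place the 5 others and the Quinn-Yara pair as 6 objects in a line; the pair has 2 internal arrangements.
So the count is 2·(6)! = 1440.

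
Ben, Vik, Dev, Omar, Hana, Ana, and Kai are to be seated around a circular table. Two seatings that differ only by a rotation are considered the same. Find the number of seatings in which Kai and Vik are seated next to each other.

240

Glue Kai and Vik into a block (2 internal orders). Seating 6 units around a circle gives (5)! arrangements.
So 2 × (5)! = 2 × 120 = 240.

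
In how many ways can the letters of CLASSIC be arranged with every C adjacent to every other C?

Treat the 2 copies of C as a single block. The multiset to arrange is then {CC, A, I, L, S, S}, 6 items in all.
That gives (6)!/(2!) = 360 arrangements.

360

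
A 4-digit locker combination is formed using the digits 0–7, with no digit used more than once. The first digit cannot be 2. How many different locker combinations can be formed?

1470

The first digit has 8−1 = 7 choices (anything except 2).
The remaining 3 digits are filled from the other 7 symbols without repetition: 7 × 6 × 5 = 210.
Total: 7 × 210 = 1470.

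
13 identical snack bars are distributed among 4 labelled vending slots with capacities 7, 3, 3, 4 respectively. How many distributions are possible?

Without the upper bounds there are C(16,3) = 560 ways to split 13 among 4 vending slots.
Subtract solutions that violate a single cap (substitute x_i' = x_i − (cap_i+1)): x_1 ≥ 8 gives C(8,3) = 56; x_2 ≥ 4 gives C(12,3) = 220; x_3 ≥ 4 gives C(12,3) = 220; x_4 ≥ 5 gives C(11,3) = 165. Together 661.
Add back pairs where two caps are both exceeded: 4 + 4 + 1 + 56 + 35 + 35 = 135.
Subtract triples: 0 + 0 + 0 + 1 = 1.
By inclusion–exclusion the count is 560 − 661 + 135 − 1 = 33.

33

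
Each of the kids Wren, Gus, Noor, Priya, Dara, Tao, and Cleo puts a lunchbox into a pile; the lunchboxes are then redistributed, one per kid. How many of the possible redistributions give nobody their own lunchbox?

Count assignments avoiding every fixed point. For any j of the 7 kids fixed to their own lunchbox, the other 7−j can be arranged in (7−j)! ways.
By inclusion–exclusion this is Σ_{j=0}^{7} (−1)^j C(7,j)·(7−j)!.
Computing: 5040 − 5040 + 2520 − 840 + 210 − 42 + 7 − 1 = 1854.

1854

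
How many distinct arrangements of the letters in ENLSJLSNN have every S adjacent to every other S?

Treat the 2 copies of S as a single block. The multiset to arrange is then {SS, E, J, L, L, N, N, N}, 8 items in all.
That gives (8)!/(3!·2!) = 3360 arrangements.

3360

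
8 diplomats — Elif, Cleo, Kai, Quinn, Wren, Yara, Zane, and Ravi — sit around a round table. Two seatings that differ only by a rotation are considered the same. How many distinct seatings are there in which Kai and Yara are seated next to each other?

Treat {Kai, Yara} as one unit (2 internal orders) and seat the resulting 7 units around the table: (6)! circular arrangements.
So 2 × (6)! = 2 × 720 = 1440.

1440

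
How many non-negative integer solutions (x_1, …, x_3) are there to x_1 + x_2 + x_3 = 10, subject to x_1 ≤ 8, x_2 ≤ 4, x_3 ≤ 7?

36

By stars and bars, unrestricted non-negative solutions to x_1+…+x_3 = 10 number C(10+2,2) = 66.
Subtract solutions that violate a single cap (substitute x_i' = x_i − (cap_i+1)): x_1 ≥ 9 gives C(3,2) = 3; x_2 ≥ 5 gives C(7,2) = 21; x_3 ≥ 8 gives C(4,2) = 6. Together 30.
No two caps can be exceeded simultaneously, so the pair terms are all 0.
By inclusion–exclusion the count is 66 − 30 + 0 = 36.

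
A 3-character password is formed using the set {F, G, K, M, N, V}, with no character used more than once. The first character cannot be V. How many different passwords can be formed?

100

The first character has 6−1 = 5 choices (anything except V).
The remaining 2 characters are filled from the other 5 symbols without repetition: 5 × 4 = 20.
Total: 5 × 20 = 100.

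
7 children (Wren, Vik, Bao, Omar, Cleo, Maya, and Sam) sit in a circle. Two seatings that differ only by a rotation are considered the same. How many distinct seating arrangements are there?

720

Seat Wren anywhere (absorbing the rotational symmetry), then permute the other 6: (6)! = 720.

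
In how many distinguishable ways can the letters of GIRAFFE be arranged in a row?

2520

GIRAFFE has 7 letters with F appearing twice.
The number of distinct arrangements is 7!/(2!) = 5040/2 = 2520.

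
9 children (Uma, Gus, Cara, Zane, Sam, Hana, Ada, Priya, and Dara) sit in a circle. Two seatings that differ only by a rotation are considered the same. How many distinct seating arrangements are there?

40320

Seat Uma anywhere (absorbing the rotational symmetry), then permute the other 8: (8)! = 40320.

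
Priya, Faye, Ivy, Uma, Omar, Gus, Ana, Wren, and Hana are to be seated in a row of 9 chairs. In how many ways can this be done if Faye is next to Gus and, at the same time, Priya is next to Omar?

Treat {Faye,Gus} as one block (2 orders) and {Priya,Omar} as another (2 orders).
That leaves 7 units to arrange: 2 × 2 × 7! = 4 × 5040 = 20160.

20160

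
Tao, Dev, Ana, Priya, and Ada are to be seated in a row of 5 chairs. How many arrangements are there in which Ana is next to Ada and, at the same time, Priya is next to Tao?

24

Treat {Ana,Ada} as one block (2 orders) and {Priya,Tao} as another (2 orders).
That leaves 3 units to arrange: 2 × 2 × 3! = 4 × 6 = 24.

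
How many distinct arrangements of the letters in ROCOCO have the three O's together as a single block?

Treat the 3 copies of O as a single block. The multiset to arrange is then {OOO, C, C, R}, 4 items in all.
That gives (4)!/(2!) = 12 arrangements.

12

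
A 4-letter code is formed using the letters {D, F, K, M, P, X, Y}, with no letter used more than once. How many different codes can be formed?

This is a permutation of 4 out of 7: P(7,4) = 7!/3!.
7 × 6 × 5 × 4 = 840.

840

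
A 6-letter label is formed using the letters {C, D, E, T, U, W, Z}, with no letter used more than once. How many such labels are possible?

5040

With no repetition, fill the 6 letters in order: 7 choices, then 6, down to 2.
That product is 7 × 6 × 5 × 4 × 3 × 2 = 5040.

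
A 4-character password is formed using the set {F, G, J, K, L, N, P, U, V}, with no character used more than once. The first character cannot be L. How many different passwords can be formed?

2688

The first character has 9−1 = 8 choices (anything except L).
The remaining 3 characters are filled from the other 8 symbols without repetition: 8 × 7 × 6 = 336.
Total: 8 × 336 = 2688.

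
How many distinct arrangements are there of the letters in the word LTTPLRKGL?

LTTPLRKGL has 9 letters with L appearing 3 times and T appearing twice.
So there are 9! / (3!·2!) = 30240 distinguishable arrangements.

30240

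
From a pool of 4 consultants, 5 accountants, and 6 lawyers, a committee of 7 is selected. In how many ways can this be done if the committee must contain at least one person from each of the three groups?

Unrestricted: C(15,7) = 6435 ways to pick any 7 of the 15.
Selections missing a whole group: no consultants → C(11,7) = 330; no accountants → C(10,7) = 120; no lawyers → C(9,7) = 36.
Add back selections omitting two groups (i.e. drawn from a single group): C(4,7) + C(5,7) + C(6,7) = 0.
By inclusion–exclusion: 6435 − 486 + 0 = 5949.

5949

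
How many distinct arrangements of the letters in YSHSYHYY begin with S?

105

With the first slot taken by S, it remains to arrange the other 7 letters (YHSYHYY).
Those 7 letters have H appearing twice and Y appearing 4 times, giving (7)!/(4!·2!) = 105.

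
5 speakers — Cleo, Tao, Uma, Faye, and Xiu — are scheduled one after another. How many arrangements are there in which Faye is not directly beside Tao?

There are 5! = 120 arrangements in all. If Faye and Tao are adjacent, merging them into one block gives 2·(4)! = 48 arrangements.
Complementary counting: 120 − 48 = 72.

72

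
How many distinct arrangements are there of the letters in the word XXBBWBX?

XXBBWBX has 7 letters with B appearing 3 times and X appearing 3 times.
So there are 7! / (3!·3!) = 140 distinguishable arrangements.

140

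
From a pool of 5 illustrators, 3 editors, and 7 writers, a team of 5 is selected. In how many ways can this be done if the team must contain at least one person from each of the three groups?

With no constraint there are C(15,5) = 3003 possible selections.
Selections missing a whole group: no illustrators → C(10,5) = 252; no editors → C(12,5) = 792; no writers → C(8,5) = 56.
Add back selections omitting two groups (i.e. drawn from a single group): C(5,5) + C(3,5) + C(7,5) = 22.
By inclusion–exclusion: 3003 − 1100 + 22 = 1925.

1925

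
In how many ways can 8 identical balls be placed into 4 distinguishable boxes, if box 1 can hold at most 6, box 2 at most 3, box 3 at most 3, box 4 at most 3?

59

Ignoring the caps, the number of non-negative solutions to x_1+…+x_4 = 8 is C(11,3) = 165.
Subtract solutions that violate a single cap (substitute x_i' = x_i − (cap_i+1)): x_1 ≥ 7 gives C(4,3) = 4; x_2 ≥ 4 gives C(7,3) = 35; x_3 ≥ 4 gives C(7,3) = 35; x_4 ≥ 4 gives C(7,3) = 35. Together 109.
Add back pairs where two caps are both exceeded: 0 + 0 + 0 + 1 + 1 + 1 = 3.
By inclusion–exclusion the count is 165 − 109 + 3 = 59.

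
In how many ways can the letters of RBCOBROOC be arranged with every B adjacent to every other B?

1680

Treat the 2 copies of B as a single block. The multiset to arrange is then {BB, C, C, O, O, O, R, R}, 8 items in all.
That gives (8)!/(3!·2!·2!) = 1680 arrangements.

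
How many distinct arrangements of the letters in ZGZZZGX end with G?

Fix G in the last position and arrange the remaining 6 letters.
Those 6 letters have Z appearing 4 times, giving (6)!/(4!) = 30.

30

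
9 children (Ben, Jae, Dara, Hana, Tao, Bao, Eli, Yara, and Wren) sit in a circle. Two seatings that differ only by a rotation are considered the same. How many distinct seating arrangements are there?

40320

Seat Ben anywhere (absorbing the rotational symmetry), then permute the other 8: (8)! = 40320.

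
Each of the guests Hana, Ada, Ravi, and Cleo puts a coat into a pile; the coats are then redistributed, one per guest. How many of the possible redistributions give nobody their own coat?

9

Count assignments avoiding every fixed point. For any j of the 4 guests fixed to their own coat, the other 4−j can be arranged in (4−j)! ways.
By inclusion–exclusion this is Σ_{j=0}^{4} (−1)^j C(4,j)·(4−j)!.
Computing: 24 − 24 + 12 − 4 + 1 = 9.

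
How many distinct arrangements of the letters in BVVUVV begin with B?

Fix B in the first position and arrange the remaining 5 letters.
Those 5 letters have V appearing 4 times, giving (5)!/(4!) = 5.

5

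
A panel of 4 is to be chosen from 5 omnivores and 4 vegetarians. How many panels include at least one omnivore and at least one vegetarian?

120

Total 4-person selections from all 9: C(9,4) = 126.
Selections missing a whole group: no omnivores → C(4,4) = 1; no vegetarians → C(5,4) = 5.
Both groups omitted at once is impossible, so 126 − 6 = 120.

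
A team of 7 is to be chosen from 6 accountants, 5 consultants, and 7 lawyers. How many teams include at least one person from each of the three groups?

Total 7-person selections from all 18: C(18,7) = 31824.
Selections missing a whole group: no accountants → C(12,7) = 792; no consultants → C(13,7) = 1716; no lawyers → C(11,7) = 330.
Add back selections omitting two groups (i.e. drawn from a single group): C(6,7) + C(5,7) + C(7,7) = 1.
By inclusion–exclusion: 31824 − 2838 + 1 = 28987.

28987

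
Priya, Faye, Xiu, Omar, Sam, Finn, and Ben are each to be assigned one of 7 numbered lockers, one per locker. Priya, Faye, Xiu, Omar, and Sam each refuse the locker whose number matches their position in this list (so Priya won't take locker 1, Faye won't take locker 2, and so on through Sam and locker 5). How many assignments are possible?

2428

Let Aᵢ (for 1 ≤ i ≤ 5) be the placements that put person i in their forbidden locker. Any j of these fix j positions, leaving (7−j)! ways to fill the rest, and there are C(5,j) ways to pick which j.
By inclusion–exclusion, the number of valid placements is Σ_{j=0}^{5} (−1)^j C(5,j)·(7−j)!.
Computing: 5040 − 3600 + 1200 − 240 + 30 − 2 = 2428.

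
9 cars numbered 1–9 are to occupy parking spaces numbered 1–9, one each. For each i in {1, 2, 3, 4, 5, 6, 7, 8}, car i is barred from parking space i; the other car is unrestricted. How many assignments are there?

Let Aᵢ (for 1 ≤ i ≤ 8) be the placements that put car i in its forbidden parking space. Any j of these fix j positions, leaving (9−j)! ways to fill the rest, and there are C(8,j) ways to pick which j.
By inclusion–exclusion, the number of valid placements is Σ_{j=0}^{8} (−1)^j C(8,j)·(9−j)!.
Computing: 362880 − 322560 + 141120 − 40320 + 8400 − 1344 + 168 − 16 + 1 = 148329.

148329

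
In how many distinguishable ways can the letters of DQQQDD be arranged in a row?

The 6 letters of DQQQDD have repeats: D appearing 3 times and Q appearing 3 times.
So there are 6! / (3!·3!) = 20 distinguishable arrangements.

20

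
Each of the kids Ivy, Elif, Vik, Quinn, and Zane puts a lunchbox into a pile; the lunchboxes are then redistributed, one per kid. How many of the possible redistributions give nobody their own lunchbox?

Let Aᵢ be the assignments in which kid i gets their own lunchbox. We want the size of the complement of A₁∪…∪A_5.
By inclusion–exclusion this is Σ_{j=0}^{5} (−1)^j C(5,j)·(5−j)!.
Computing: 120 − 120 + 60 − 20 + 5 − 1 = 44.

44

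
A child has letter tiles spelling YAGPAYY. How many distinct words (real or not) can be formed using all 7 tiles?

420

Letter multiplicities in YAGPAYY: A×2, G×1, P×1, Y×3.
The number of distinct arrangements is 7!/(3!·2!) = 5040/12 = 420.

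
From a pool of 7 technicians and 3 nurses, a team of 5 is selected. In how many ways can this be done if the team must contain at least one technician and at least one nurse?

231

Unrestricted: C(10,5) = 252 ways to pick any 5 of the 10.
Selections missing a whole group: no technicians → C(3,5) = 0; no nurses → C(7,5) = 21.
Both groups omitted at once is impossible, so 252 − 21 = 231.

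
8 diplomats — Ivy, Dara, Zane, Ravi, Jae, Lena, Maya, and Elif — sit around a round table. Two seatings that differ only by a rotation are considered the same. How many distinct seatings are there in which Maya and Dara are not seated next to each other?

All circular seatings of 8 people number (7)! = 5040.
Those with Maya next to Dara: fuse the pair into one unit and seat 7 units around a circle — 2·(6)! = 1440.
Subtracting, 5040 − 1440 = 3600.

3600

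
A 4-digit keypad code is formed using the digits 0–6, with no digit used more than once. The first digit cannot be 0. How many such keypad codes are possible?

720

The first digit has 7−1 = 6 choices (anything except 0).
The remaining 3 digits are filled from the other 6 symbols without repetition: 6 × 5 × 4 = 120.
Total: 6 × 120 = 720.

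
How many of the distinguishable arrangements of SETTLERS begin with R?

630

Fix R in the first position and arrange the remaining 7 letters.
Those 7 letters have E appearing twice, S appearing twice, and T appearing twice, giving (7)!/(2!·2!·2!) = 630.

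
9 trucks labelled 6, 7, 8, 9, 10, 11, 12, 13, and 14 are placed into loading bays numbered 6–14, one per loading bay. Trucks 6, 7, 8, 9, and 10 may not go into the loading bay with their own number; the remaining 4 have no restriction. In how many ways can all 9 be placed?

205056

Let Aᵢ (for 6 ≤ i ≤ 10) be the placements that put truck i in its forbidden loading bay. Any j of these fix j positions, leaving (9−j)! ways to fill the rest, and there are C(5,j) ways to pick which j.
By inclusion–exclusion, the number of valid placements is Σ_{j=0}^{5} (−1)^j C(5,j)·(9−j)!.
Computing: 362880 − 201600 + 50400 − 7200 + 600 − 24 = 205056.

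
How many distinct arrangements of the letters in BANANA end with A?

Fix A in the last position and arrange the remaining 5 letters.
Those 5 letters have A appearing twice and N appearing twice, giving (5)!/(2!·2!) = 30.

30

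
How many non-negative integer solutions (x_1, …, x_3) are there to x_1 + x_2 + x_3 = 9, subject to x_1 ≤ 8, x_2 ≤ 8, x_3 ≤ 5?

43

Without the upper bounds there are C(11,2) = 55 ways to split 9 among 3 variables.
Subtract solutions that violate a single cap (substitute x_i' = x_i − (cap_i+1)): x_1 ≥ 9 gives C(2,2) = 1; x_2 ≥ 9 gives C(2,2) = 1; x_3 ≥ 6 gives C(5,2) = 10. Together 12.
No two caps can be exceeded simultaneously, so the pair terms are all 0.
By inclusion–exclusion the count is 55 − 12 + 0 = 43.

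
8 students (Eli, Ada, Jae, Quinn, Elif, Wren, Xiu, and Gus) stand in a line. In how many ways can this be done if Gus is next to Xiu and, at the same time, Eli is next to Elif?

Treat {Gus,Xiu} as one block (2 orders) and {Eli,Elif} as another (2 orders).
That leaves 6 units to arrange: 2 × 2 × 6! = 4 × 720 = 2880.

2880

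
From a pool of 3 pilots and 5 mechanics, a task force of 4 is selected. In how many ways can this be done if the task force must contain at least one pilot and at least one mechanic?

Total 4-person selections from all 8: C(8,4) = 70.
Selections missing a whole group: no pilots → C(5,4) = 5; no mechanics → C(3,4) = 0.
Both groups omitted at once is impossible, so 70 − 5 = 65.

65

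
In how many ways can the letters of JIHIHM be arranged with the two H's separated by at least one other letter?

120

Total arrangements of JIHIHM: 6!/(2!·2!) = 180.
If the two H's are adjacent, glue them into one block, leaving 5 items to arrange: (5)!/(2!) = 60 ways.
Subtracting, 180 − 60 = 120 arrangements keep the H's apart.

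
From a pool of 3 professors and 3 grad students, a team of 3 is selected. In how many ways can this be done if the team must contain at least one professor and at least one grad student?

18

With no constraint there are C(6,3) = 20 possible selections.
Selections missing a whole group: no professors → C(3,3) = 1; no grad students → C(3,3) = 1.
Both groups omitted at once is impossible, so 20 − 2 = 18.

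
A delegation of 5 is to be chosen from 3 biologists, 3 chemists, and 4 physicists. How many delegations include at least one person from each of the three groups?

204

Total 5-person selections from all 10: C(10,5) = 252.
Selections missing a whole group: no biologists → C(7,5) = 21; no chemists → C(7,5) = 21; no physicists → C(6,5) = 6.
Add back selections omitting two groups (i.e. drawn from a single group): C(3,5) + C(3,5) + C(4,5) = 0.
By inclusion–exclusion: 252 − 48 + 0 = 204.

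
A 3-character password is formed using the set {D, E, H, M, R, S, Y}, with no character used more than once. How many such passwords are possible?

210

This is a permutation of 3 out of 7: P(7,3) = 7!/4!.
That product is 7 × 6 × 5 = 210.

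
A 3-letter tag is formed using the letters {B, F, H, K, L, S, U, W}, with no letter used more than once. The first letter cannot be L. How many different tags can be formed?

294

The first letter has 8−1 = 7 choices (anything except L).
The remaining 2 letters are filled from the other 7 symbols without repetition: 7 × 6 = 42.
Total: 7 × 42 = 294.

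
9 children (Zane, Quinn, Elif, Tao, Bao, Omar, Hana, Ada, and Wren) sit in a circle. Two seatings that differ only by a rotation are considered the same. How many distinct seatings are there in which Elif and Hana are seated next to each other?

10080

Glue Elif and Hana into a block (2 internal orders). Seating 8 units around a circle gives (7)! arrangements.
So 2 × (7)! = 2 × 5040 = 10080.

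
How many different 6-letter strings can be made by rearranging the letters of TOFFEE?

180

Letter multiplicities in TOFFEE: E×2, F×2, O×1, T×1.
So there are 6! / (2!·2!) = 180 distinguishable arrangements.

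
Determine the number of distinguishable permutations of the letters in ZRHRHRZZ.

Letter multiplicities in ZRHRHRZZ: H×2, R×3, Z×3.
The number of distinct arrangements is 8!/(3!·3!·2!) = 40320/72 = 560.

560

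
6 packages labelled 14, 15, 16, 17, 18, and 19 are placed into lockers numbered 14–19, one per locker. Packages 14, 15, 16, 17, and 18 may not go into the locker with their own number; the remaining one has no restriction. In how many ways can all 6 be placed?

309

Let Aᵢ (for 14 ≤ i ≤ 18) be the placements that put package i in its forbidden locker. Any j of these fix j positions, leaving (6−j)! ways to fill the rest, and there are C(5,j) ways to pick which j.
By inclusion–exclusion, the number of valid placements is Σ_{j=0}^{5} (−1)^j C(5,j)·(6−j)!.
Computing: 720 − 600 + 240 − 60 + 10 − 1 = 309.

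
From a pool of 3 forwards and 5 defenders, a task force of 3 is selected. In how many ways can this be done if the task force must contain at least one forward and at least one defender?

With no constraint there are C(8,3) = 56 possible selections.
Subtract selections that omit an entire group: no forwards → C(5,3) = 10; no defenders → C(3,3) = 1.
Both groups omitted at once is impossible, so 56 − 11 = 45.

45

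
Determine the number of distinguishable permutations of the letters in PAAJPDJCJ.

15120

The 9 letters of PAAJPDJCJ have repeats: A appearing twice, J appearing 3 times, and P appearing twice.
The number of distinct arrangements is 9!/(3!·2!·2!) = 362880/24 = 15120.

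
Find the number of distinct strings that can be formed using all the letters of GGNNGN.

The 6 letters of GGNNGN have repeats: G appearing 3 times and N appearing 3 times.
Dividing 6! = 720 by 3!·3! = 36 for the repeated letters gives 20.

20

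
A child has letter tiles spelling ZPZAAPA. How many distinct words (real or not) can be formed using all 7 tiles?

210

Letter multiplicities in ZPZAAPA: A×3, P×2, Z×2.
Dividing 7! = 5040 by 3!·2!·2! = 24 for the repeated letters gives 210.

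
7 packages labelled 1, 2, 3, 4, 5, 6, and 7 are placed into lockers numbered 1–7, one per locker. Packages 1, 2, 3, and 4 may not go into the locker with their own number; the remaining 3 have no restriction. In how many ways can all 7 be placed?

Let Aᵢ (for 1 ≤ i ≤ 4) be the placements that put package i in its forbidden locker. Any j of these fix j positions, leaving (7−j)! ways to fill the rest, and there are C(4,j) ways to pick which j.
By inclusion–exclusion, the number of valid placements is Σ_{j=0}^{4} (−1)^j C(4,j)·(7−j)!.
Computing: 5040 − 2880 + 720 − 96 + 6 = 2790.

2790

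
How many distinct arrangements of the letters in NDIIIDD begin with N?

20

Fix N in the first position and arrange the remaining 6 letters.
Those 6 letters have D appearing 3 times and I appearing 3 times, giving (6)!/(3!·3!) = 20.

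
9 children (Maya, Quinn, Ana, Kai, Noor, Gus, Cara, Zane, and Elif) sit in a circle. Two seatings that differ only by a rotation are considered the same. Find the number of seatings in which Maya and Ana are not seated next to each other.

All circular seatings of 9 people number (8)! = 40320.
Seatings with Maya beside Ana: treat them as a block with 2 internal orders, giving 2 × (7)! = 10080.
Subtracting, 40320 − 10080 = 30240.

30240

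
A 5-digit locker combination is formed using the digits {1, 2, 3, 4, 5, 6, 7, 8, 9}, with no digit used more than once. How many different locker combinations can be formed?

15120

With no repetition, fill the 5 digits in order: 9 choices, then 8, down to 5.
9 × 8 × 7 × 6 × 5 = 15120.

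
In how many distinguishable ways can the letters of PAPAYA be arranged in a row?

Letter multiplicities in PAPAYA: A×3, P×2, Y×1.
So there are 6! / (3!·2!) = 60 distinguishable arrangements.

60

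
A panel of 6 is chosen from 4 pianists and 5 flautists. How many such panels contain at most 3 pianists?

Split by how many pianists are chosen (0 through 3).
Sum: C(4,0)·C(5,6) + C(4,1)·C(5,5) + C(4,2)·C(5,4) + C(4,3)·C(5,3) = 0 + 4 + 30 + 40 = 74.

74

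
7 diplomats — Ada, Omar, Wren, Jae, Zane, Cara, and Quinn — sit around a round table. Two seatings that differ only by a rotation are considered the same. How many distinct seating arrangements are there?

720

Fix one person's seat to break rotational symmetry; the remaining 6 people can be arranged in (6)! = 720 ways.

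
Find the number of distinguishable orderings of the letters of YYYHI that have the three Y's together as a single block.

6

Treat the 3 copies of Y as a single block. The multiset to arrange is then {YYY, H, I}, 3 items in all.
All 3 items are distinct, so there are (3)! = 6 arrangements.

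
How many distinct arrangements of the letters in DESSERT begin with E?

360

With the first slot taken by E, it remains to arrange the other 6 letters (DSSERT).
Those 6 letters have S appearing twice, giving (6)!/(2!) = 360.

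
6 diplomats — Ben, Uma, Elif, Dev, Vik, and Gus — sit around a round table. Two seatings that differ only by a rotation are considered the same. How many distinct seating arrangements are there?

120

Fix one person's seat to break rotational symmetry; the remaining 5 people can be arranged in (5)! = 120 ways.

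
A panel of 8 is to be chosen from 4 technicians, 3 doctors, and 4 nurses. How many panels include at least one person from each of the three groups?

Total 8-person selections from all 11: C(11,8) = 165.
Subtract selections that omit an entire group: no technicians → C(7,8) = 0; no doctors → C(8,8) = 1; no nurses → C(7,8) = 0.
Add back selections omitting two groups (i.e. drawn from a single group): C(4,8) + C(3,8) + C(4,8) = 0.
By inclusion–exclusion: 165 − 1 + 0 = 164.

164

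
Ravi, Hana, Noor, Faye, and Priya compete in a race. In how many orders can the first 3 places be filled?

There are 5 choices for 1st place, 4 for 2nd, and 3 for 3rd.
That gives 5 × 4 × 3 = 60.

60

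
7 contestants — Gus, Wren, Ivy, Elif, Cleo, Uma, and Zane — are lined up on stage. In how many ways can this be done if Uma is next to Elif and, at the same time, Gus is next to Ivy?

480

Treat {Uma,Elif} as one block (2 orders) and {Gus,Ivy} as another (2 orders).
That leaves 5 units to arrange: 2 × 2 × 5! = 4 × 120 = 480.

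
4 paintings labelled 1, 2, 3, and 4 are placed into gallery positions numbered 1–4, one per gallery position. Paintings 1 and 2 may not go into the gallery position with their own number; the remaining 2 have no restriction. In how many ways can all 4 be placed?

Let Aᵢ (for i ∈ {1, 2}) be the placements that put painting i in its forbidden gallery position. Any j of these fix j positions, leaving (4−j)! ways to fill the rest, and there are C(2,j) ways to pick which j.
By inclusion–exclusion, the number of valid placements is Σ_{j=0}^{2} (−1)^j C(2,j)·(4−j)!.
Computing: 24 − 12 + 2 = 14.

14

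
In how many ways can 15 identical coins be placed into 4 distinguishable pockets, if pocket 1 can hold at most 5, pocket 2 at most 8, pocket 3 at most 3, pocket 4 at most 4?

Ignoring the caps, the number of non-negative solutions to x_1+…+x_4 = 15 is C(18,3) = 816.
Subtract solutions that violate a single cap (substitute x_i' = x_i − (cap_i+1)): x_1 ≥ 6 gives C(12,3) = 220; x_2 ≥ 9 gives C(9,3) = 84; x_3 ≥ 4 gives C(14,3) = 364; x_4 ≥ 5 gives C(13,3) = 286. Together 954.
Add back pairs where two caps are both exceeded: 1 + 56 + 35 + 10 + 4 + 84 = 190.
Subtract triples: 0 + 0 + 1 + 0 = 1.
By inclusion–exclusion the count is 816 − 954 + 190 − 1 = 51.

51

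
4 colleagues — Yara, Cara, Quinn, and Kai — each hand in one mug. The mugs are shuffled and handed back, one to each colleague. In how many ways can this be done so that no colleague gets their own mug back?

Count assignments avoiding every fixed point. For any j of the 4 colleagues fixed to their own mug, the other 4−j can be arranged in (4−j)! ways.
By inclusion–exclusion this is Σ_{j=0}^{4} (−1)^j C(4,j)·(4−j)!.
Computing: 24 − 24 + 12 − 4 + 1 = 9.

9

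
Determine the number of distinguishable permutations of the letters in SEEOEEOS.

420

Letter multiplicities in SEEOEEOS: E×4, O×2, S×2.
Dividing 8! = 40320 by 4!·2!·2! = 96 for the repeated letters gives 420.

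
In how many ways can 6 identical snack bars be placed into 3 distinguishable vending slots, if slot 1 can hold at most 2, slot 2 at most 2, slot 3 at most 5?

Without the upper bounds there are C(8,2) = 28 ways to split 6 among 3 vending slots.
Subtract solutions that violate a single cap (substitute x_i' = x_i − (cap_i+1)): x_1 ≥ 3 gives C(5,2) = 10; x_2 ≥ 3 gives C(5,2) = 10; x_3 ≥ 6 gives C(2,2) = 1. Together 21.
Add back pairs where two caps are both exceeded: 1 + 0 + 0 = 1.
By inclusion–exclusion the count is 28 − 21 + 1 = 8.

8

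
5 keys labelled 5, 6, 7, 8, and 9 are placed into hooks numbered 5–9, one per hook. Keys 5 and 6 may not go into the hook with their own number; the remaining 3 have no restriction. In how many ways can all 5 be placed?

Let Aᵢ (for i ∈ {5, 6}) be the placements that put key i in its forbidden hook. Any j of these fix j positions, leaving (5−j)! ways to fill the rest, and there are C(2,j) ways to pick which j.
By inclusion–exclusion, the number of valid placements is Σ_{j=0}^{2} (−1)^j C(2,j)·(5−j)!.
Computing: 120 − 48 + 6 = 78.

78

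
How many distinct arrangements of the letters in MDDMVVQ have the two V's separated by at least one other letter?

450

There are 7!/(2!·2!·2!) = 630 arrangements of MDDMVVQ in total.
Arrangements with the V's together: treat VV as one letter, giving (6)!/(2!·2!) = 180.
Hence 630 − 180 = 450.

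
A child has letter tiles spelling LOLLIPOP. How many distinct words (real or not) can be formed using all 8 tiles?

Letter multiplicities in LOLLIPOP: I×1, L×3, O×2, P×2.
So there are 8! / (3!·2!·2!) = 1680 distinguishable arrangements.

1680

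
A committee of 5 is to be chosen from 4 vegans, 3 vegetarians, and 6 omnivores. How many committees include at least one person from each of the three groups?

Total 5-person selections from all 13: C(13,5) = 1287.
Subtract selections that omit an entire group: no vegans → C(9,5) = 126; no vegetarians → C(10,5) = 252; no omnivores → C(7,5) = 21.
Add back selections omitting two groups (i.e. drawn from a single group): C(4,5) + C(3,5) + C(6,5) = 6.
By inclusion–exclusion: 1287 − 399 + 6 = 894.

894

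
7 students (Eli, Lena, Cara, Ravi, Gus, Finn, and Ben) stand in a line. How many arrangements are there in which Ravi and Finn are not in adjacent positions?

3600

There are 7! = 5040 arrangements in all. If Ravi and Finn are adjacent, merging them into one block gives 2·(6)! = 1440 arrangements.
Complementary counting: 5040 − 1440 = 3600.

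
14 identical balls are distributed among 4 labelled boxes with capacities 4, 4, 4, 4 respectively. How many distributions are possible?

10

By stars and bars, unrestricted non-negative solutions to x_1+…+x_4 = 14 number C(14+3,3) = 680.
Subtract solutions that violate a single cap (substitute x_i' = x_i − (cap_i+1)): x_1 ≥ 5 gives C(12,3) = 220; x_2 ≥ 5 gives C(12,3) = 220; x_3 ≥ 5 gives C(12,3) = 220; x_4 ≥ 5 gives C(12,3) = 220. Together 880.
Add back pairs where two caps are both exceeded: 35 + 35 + 35 + 35 + 35 + 35 = 210.
By inclusion–exclusion the count is 680 − 880 + 210 = 10.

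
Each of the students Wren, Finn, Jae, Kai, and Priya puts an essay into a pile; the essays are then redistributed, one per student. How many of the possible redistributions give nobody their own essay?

Let Aᵢ be the assignments in which student i gets their own essay. We want the size of the complement of A₁∪…∪A_5.
By inclusion–exclusion this is Σ_{j=0}^{5} (−1)^j C(5,j)·(5−j)!.
Computing: 120 − 120 + 60 − 20 + 5 − 1 = 44.

44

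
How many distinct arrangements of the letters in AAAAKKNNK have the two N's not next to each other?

Total arrangements of AAAAKKNNK: 9!/(4!·3!·2!) = 1260.
Arrangements with the N's together: treat NN as one letter, giving (8)!/(4!·3!) = 280.
Subtracting, 1260 − 280 = 980 arrangements keep the N's apart.

980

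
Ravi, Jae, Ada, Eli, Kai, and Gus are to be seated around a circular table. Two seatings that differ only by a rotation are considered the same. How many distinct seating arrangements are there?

Around a circle, 6 distinct people have 6!/6 = (5)! = 120 rotationally distinct seatings.

120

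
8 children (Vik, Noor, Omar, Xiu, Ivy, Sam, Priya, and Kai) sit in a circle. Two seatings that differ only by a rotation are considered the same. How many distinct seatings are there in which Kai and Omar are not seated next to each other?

3600

All circular seatings of 8 people number (7)! = 5040.
Seatings with Kai beside Omar: treat them as a block with 2 internal orders, giving 2 × (6)! = 1440.
Subtracting, 5040 − 1440 = 3600.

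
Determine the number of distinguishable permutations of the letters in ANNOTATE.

5040

ANNOTATE has 8 letters with A appearing twice, N appearing twice, and T appearing twice.
The number of distinct arrangements is 8!/(2!·2!·2!) = 40320/8 = 5040.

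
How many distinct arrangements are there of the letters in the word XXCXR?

XXCXR has 5 letters with X appearing 3 times.
Dividing 5! = 120 by 3! = 6 for the repeated letters gives 20.

20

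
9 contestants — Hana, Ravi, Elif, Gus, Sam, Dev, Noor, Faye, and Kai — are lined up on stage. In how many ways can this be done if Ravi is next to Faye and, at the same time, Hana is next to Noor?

Treat {Ravi,Faye} as one block (2 orders) and {Hana,Noor} as another (2 orders).
That leaves 7 units to arrange: 2 × 2 × 7! = 4 × 5040 = 20160.

20160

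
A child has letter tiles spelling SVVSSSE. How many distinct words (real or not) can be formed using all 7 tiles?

105

SVVSSSE has 7 letters with S appearing 4 times and V appearing twice.
So there are 7! / (4!·2!) = 105 distinguishable arrangements.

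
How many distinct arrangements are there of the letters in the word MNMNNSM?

Letter multiplicities in MNMNNSM: M×3, N×3, S×1.
The number of distinct arrangements is 7!/(3!·3!) = 5040/36 = 140.

140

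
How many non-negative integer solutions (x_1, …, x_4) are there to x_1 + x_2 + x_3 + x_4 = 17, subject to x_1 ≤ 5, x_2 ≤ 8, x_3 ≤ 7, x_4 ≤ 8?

Ignoring the caps, the number of non-negative solutions to x_1+…+x_4 = 17 is C(20,3) = 1140.
Subtract solutions that violate a single cap (substitute x_i' = x_i − (cap_i+1)): x_1 ≥ 6 gives C(14,3) = 364; x_2 ≥ 9 gives C(11,3) = 165; x_3 ≥ 8 gives C(12,3) = 220; x_4 ≥ 9 gives C(11,3) = 165. Together 914.
Add back pairs where two caps are both exceeded: 10 + 20 + 10 + 1 + 0 + 1 = 42.
By inclusion–exclusion the count is 1140 − 914 + 42 = 268.

268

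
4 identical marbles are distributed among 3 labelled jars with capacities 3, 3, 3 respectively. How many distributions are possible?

By stars and bars, unrestricted non-negative solutions to x_1+…+x_3 = 4 number C(4+2,2) = 15.
Subtract solutions that violate a single cap (substitute x_i' = x_i − (cap_i+1)): x_1 ≥ 4 gives C(2,2) = 1; x_2 ≥ 4 gives C(2,2) = 1; x_3 ≥ 4 gives C(2,2) = 1. Together 3.
No two caps can be exceeded simultaneously, so the pair terms are all 0.
By inclusion–exclusion the count is 15 − 3 + 0 = 12.

12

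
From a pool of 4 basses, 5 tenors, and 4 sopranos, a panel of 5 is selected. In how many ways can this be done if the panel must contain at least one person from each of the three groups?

980

With no constraint there are C(13,5) = 1287 possible selections.
Subtract selections that omit an entire group: no basses → C(9,5) = 126; no tenors → C(8,5) = 56; no sopranos → C(9,5) = 126.
Add back selections omitting two groups (i.e. drawn from a single group): C(4,5) + C(5,5) + C(4,5) = 1.
By inclusion–exclusion: 1287 − 308 + 1 = 980.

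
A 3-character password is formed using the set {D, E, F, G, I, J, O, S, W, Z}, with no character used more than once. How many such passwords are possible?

720

Choose and order 3 of the 10 symbols: the first character has 10 options, the next 9, then 8.
10 × 9 × 8 = 720.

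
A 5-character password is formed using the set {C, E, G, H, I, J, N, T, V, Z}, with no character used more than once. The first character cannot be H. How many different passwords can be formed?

The first character has 10−1 = 9 choices (anything except H).
The remaining 4 characters are filled from the other 9 symbols without repetition: 9 × 8 × 7 × 6 = 3024.
Total: 9 × 3024 = 27216.

27216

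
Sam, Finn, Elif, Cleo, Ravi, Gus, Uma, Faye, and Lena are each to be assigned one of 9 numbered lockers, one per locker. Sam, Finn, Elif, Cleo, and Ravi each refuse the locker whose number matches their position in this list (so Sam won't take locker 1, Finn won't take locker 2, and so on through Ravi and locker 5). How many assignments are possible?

205056

Let Aᵢ (for 1 ≤ i ≤ 5) be the placements that put person i in their forbidden locker. Any j of these fix j positions, leaving (9−j)! ways to fill the rest, and there are C(5,j) ways to pick which j.
By inclusion–exclusion, the number of valid placements is Σ_{j=0}^{5} (−1)^j C(5,j)·(9−j)!.
Computing: 362880 − 201600 + 50400 − 7200 + 600 − 24 = 205056.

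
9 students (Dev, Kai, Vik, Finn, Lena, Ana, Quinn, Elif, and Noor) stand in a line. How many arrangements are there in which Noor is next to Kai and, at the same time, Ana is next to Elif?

20160

Treat {Noor,Kai} as one block (2 orders) and {Ana,Elif} as another (2 orders).
That leaves 7 units to arrange: 2 × 2 × 7! = 4 × 5040 = 20160.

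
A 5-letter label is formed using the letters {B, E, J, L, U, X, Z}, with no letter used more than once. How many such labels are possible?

2520

This is a permutation of 5 out of 7: P(7,5) = 7!/2!.
That product is 7 × 6 × 5 × 4 × 3 = 2520.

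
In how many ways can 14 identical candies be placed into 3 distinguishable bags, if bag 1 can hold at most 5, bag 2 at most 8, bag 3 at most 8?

Ignoring the caps, the number of non-negative solutions to x_1+…+x_3 = 14 is C(16,2) = 120.
Subtract solutions that violate a single cap (substitute x_i' = x_i − (cap_i+1)): x_1 ≥ 6 gives C(10,2) = 45; x_2 ≥ 9 gives C(7,2) = 21; x_3 ≥ 9 gives C(7,2) = 21. Together 87.
No two caps can be exceeded simultaneously, so the pair terms are all 0.
By inclusion–exclusion the count is 120 − 87 + 0 = 33.

33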